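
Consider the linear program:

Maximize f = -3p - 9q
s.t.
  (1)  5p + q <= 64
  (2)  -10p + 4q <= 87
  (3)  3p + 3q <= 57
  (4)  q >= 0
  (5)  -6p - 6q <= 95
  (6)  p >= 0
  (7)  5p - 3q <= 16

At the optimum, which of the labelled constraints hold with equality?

(4) and (6)

Vertices and f = -3p - 9q:
  (0, 19) → f = -171
  (73/8, 79/8) → f = -465/4
  (0, 0) → f = 0
  (16/5, 0) → f = -48/5

The maximum is at (0, 0). Substituting into each constraint, equality holds for (4) and (6); the remaining constraints have slack.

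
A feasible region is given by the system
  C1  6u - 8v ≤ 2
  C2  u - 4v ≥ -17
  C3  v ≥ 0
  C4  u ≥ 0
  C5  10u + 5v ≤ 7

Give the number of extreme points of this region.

Pairwise boundary intersections that survive every other constraint:
  (1/3, 0)
  (3/5, 1/5)
  (0, 0)
  (0, 7/5)

4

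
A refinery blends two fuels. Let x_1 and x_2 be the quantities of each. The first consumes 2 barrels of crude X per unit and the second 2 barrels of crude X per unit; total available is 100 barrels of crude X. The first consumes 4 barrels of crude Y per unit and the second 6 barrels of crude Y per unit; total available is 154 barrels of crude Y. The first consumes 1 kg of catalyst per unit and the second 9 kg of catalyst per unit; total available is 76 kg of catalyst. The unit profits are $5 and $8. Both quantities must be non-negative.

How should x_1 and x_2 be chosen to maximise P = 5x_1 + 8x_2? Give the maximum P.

x_1 = 31, x_2 = 5, maximum P = 195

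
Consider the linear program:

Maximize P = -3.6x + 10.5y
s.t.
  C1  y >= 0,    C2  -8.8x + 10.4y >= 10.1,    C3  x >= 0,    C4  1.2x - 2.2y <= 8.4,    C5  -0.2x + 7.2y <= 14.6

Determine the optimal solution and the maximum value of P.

Extreme points and P = -3.6x + 10.5y:
  (0, 101/104) → P = 2121/208
  (989/766, 6323/3064) → P = 521499/30640
  (0, 73/36) → P = 511/24

The binding constraints are x = 0 and -0.2x + 7.2y = 14.6.
Solving simultaneously gives x = 0, y = 73/36.

x = 0, y = 73/36, maximum P = 511/24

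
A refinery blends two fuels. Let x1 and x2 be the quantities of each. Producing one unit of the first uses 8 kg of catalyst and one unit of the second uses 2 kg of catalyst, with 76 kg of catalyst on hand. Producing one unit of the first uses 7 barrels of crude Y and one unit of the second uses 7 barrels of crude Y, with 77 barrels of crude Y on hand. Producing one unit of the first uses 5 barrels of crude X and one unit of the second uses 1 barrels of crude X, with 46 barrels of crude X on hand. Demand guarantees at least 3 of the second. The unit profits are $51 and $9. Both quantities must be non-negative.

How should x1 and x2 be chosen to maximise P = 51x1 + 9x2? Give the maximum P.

Extreme points and P = 51x1 + 9x2:
  (0, 11) → P = 99
  (0, 3) → P = 27
  (8, 3) → P = 435

x1 = 8, x2 = 3, maximum P = 435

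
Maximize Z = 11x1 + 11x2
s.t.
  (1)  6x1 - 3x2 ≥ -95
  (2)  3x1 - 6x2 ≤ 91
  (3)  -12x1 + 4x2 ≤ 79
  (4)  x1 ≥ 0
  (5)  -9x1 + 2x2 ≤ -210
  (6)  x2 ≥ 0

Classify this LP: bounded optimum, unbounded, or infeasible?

unbounded

From the feasible point (164/3, 141), moving in the direction (3, 6) keeps every constraint satisfied while Z increases without bound.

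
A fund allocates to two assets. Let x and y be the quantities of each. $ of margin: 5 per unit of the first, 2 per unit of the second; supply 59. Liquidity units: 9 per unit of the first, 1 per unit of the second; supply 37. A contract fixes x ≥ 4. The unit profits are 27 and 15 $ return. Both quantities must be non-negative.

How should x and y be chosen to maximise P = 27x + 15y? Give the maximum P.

x = 4, y = 1, maximum P = 123

Corner points and P = 27x + 15y:
  (37/9, 0) → P = 111
  (4, 0) → P = 108
  (4, 1) → P = 123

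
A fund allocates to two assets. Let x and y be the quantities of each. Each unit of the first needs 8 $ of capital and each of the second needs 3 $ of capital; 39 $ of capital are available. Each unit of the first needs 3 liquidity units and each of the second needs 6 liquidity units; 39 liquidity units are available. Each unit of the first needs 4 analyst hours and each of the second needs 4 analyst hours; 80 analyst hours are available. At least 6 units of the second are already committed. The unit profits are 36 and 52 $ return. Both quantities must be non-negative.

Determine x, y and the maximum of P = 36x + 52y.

x = 1, y = 6, maximum P = 348

Vertices and P = 36x + 52y:
  (0, 13/2) → P = 338
  (0, 6) → P = 312
  (1, 6) → P = 348

At the optimal vertex, 3x + 6y = 39 and y = 6.
Solving simultaneously gives x = 1, y = 6.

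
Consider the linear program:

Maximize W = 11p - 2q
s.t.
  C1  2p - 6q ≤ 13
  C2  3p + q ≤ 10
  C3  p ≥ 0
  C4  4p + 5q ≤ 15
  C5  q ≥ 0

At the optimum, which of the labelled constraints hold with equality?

Vertices and W = 11p - 2q:
  (35/11, 5/11) → W = 375/11
  (10/3, 0) → W = 110/3
  (0, 3) → W = -6
  (0, 0) → W = 0

The maximum is at (10/3, 0). Substituting into each constraint, equality holds for C2 and C5; the remaining constraints have slack.

C2 and C5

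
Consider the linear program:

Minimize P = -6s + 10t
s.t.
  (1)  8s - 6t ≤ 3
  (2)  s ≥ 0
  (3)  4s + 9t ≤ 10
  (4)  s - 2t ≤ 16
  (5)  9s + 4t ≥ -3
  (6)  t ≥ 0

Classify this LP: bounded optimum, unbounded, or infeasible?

bounded optimum

Extreme points and P = -6s + 10t:
  (29/32, 17/24) → P = 79/48
  (3/8, 0) → P = -9/4
  (0, 10/9) → P = 100/9
  (0, 0) → P = 0
The feasible region has finitely many vertices and no improving ray; the minimum is -9/4 at (3/8, 0).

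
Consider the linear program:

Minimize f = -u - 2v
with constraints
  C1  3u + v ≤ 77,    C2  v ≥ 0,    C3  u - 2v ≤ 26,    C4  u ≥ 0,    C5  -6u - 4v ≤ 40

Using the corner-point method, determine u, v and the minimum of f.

Feasible corners and f = -u - 2v:
  (77/3, 0) → f = -77/3
  (0, 77) → f = -154
  (0, 0) → f = 0

The optimum lies where 3u + v = 77 and u = 0.
Solving simultaneously gives u = 0, v = 77.

u = 0, v = 77, minimum f = -154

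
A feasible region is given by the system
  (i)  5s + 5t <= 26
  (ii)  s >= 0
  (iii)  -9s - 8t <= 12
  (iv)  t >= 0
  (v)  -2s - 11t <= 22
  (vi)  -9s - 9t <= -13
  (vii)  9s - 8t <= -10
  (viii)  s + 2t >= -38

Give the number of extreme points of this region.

4

Of the 27 pairwise boundary intersections, those satisfying every inequality are:
  (0, 26/5)
  (158/85, 284/85)
  (0, 13/9)
  (14/153, 23/17)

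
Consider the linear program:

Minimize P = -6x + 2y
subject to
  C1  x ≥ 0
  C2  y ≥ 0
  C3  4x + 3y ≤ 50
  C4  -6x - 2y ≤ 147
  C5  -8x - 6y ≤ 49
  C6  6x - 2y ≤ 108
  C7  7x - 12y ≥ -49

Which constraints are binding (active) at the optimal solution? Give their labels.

C2 and C3

Vertices and P = -6x + 2y:
  (0, 0) → P = 0
  (0, 49/12) → P = 49/6
  (25/2, 0) → P = -75
  (151/23, 182/23) → P = -542/23

The minimum is at (25/2, 0). Substituting into each constraint, equality holds for C2 and C3; the remaining constraints have slack.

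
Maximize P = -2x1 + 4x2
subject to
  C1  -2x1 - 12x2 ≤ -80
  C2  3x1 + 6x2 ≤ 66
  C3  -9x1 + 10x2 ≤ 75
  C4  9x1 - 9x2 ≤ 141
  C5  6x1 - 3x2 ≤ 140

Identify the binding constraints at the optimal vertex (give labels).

C2 and C3

Corner points and P = -2x1 + 4x2:
  (13, 9/2) → P = -8
  (-25/32, 435/64) → P = 115/4
  (5/2, 39/4) → P = 34

The maximum is at (5/2, 39/4). Substituting into each constraint, equality holds for C2 and C3; the remaining constraints have slack.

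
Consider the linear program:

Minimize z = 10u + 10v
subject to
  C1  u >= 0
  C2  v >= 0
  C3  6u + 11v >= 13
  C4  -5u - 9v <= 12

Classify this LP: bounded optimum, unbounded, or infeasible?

bounded optimum

Vertices and z = 10u + 10v:
  (0, 13/11) → z = 130/11
  (13/6, 0) → z = 65/3
The feasible region has finitely many vertices and no improving ray; the minimum is 130/11 at (0, 13/11).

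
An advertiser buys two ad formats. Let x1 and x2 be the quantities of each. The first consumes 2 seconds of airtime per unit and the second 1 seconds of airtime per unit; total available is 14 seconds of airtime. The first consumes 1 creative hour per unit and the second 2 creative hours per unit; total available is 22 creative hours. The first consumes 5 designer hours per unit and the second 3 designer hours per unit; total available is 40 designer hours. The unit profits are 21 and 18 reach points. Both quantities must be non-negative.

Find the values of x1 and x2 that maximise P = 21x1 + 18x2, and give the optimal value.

x1 = 2, x2 = 10, maximum P = 222

Extreme points and P = 21x1 + 18x2:
  (0, 0) → P = 0
  (0, 11) → P = 198
  (7, 0) → P = 147
  (2, 10) → P = 222

At the optimal vertex, 2x1 + x2 = 14 and x1 + 2x2 = 22.
Solving simultaneously gives x1 = 2, x2 = 10.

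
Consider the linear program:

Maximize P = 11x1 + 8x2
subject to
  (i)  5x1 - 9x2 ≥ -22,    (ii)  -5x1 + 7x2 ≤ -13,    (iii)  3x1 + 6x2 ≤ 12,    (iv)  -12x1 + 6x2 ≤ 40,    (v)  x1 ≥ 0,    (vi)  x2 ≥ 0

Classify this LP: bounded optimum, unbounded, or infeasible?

Corner points and P = 11x1 + 8x2:
  (54/17, 7/17) → P = 650/17
  (13/5, 0) → P = 143/5
  (4, 0) → P = 44
The feasible region has finitely many vertices and no improving ray; the maximum is 44 at (4, 0).

bounded optimum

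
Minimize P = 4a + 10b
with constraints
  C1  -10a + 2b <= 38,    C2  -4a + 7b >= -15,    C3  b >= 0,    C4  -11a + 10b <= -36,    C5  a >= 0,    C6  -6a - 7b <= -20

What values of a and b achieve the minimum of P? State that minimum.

Corner points and P = 4a + 10b:
  (15/4, 0) → P = 15
  (10/3, 0) → P = 40/3
  (452/137, 4/137) → P = 1848/137
The feasible region is unbounded (it extends along (7, 4), (10, 11)), but P strictly increases along every unbounded feasible direction, so there is no improving ray and the minimum is attained at a vertex.

a = 10/3, b = 0, minimum P = 40/3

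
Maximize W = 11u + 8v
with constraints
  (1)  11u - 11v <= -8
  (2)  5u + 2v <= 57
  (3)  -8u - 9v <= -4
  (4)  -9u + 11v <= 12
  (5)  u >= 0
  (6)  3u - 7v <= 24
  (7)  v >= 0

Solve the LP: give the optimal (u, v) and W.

u = 2, v = 30/11, maximum W = 482/11

Corner points and W = 11u + 8v:
  (2, 30/11) → W = 482/11
  (0, 8/11) → W = 64/11
  (0, 12/11) → W = 96/11

The optimum lies where 11u - 11v = -8 and -9u + 11v = 12.
Solving simultaneously gives u = 2, v = 30/11.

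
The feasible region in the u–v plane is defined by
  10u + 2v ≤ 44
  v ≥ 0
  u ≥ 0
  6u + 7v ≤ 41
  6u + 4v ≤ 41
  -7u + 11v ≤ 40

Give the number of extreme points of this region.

5

Pairwise boundary intersections that survive every other constraint:
  (22/5, 0)
  (113/29, 73/29)
  (0, 0)
  (0, 40/11)
  (171/115, 527/115)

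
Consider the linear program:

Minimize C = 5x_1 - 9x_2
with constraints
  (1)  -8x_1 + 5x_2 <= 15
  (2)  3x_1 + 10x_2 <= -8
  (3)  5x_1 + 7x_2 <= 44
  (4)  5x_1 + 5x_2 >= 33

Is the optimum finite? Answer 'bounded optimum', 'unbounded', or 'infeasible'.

bounded optimum

Feasible corners and C = 5x_1 - 9x_2:
  (496/29, -172/29) → C = 4028/29
  (74/7, -139/35) → C = 443/5
The feasible region has finitely many vertices and no improving ray; the minimum is 443/5 at (74/7, -139/35).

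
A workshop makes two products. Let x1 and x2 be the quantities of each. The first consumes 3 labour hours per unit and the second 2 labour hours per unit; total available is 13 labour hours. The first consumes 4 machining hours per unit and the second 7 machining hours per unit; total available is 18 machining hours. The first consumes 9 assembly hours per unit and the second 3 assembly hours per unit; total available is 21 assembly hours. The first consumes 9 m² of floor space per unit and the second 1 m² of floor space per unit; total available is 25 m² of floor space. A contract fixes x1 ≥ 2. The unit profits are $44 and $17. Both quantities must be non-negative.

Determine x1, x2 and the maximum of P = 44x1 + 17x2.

Extreme points and P = 44x1 + 17x2:
  (7/3, 0) → P = 308/3
  (2, 0) → P = 88
  (2, 1) → P = 105

x1 = 2, x2 = 1, maximum P = 105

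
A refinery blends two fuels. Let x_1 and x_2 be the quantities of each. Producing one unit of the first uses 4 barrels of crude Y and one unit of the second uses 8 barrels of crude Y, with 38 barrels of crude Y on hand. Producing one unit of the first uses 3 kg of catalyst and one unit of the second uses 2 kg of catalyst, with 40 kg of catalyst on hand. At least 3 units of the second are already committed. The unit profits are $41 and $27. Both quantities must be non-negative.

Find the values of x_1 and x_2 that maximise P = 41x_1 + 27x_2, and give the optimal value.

x_1 = 7/2, x_2 = 3, maximum P = 449/2

Feasible corners and P = 41x_1 + 27x_2:
  (0, 19/4) → P = 513/4
  (0, 3) → P = 81
  (7/2, 3) → P = 449/2

The optimum lies where 4x_1 + 8x_2 = 38 and x_2 = 3.
Solving simultaneously gives x_1 = 7/2, x_2 = 3.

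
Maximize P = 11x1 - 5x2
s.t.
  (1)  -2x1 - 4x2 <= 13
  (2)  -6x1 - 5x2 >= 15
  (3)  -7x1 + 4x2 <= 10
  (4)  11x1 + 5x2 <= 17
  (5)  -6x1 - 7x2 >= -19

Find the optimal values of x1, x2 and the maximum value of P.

x1 = 5/14, x2 = -24/7, maximum P = 295/14

Feasible corners and P = 11x1 - 5x2:
  (5/14, -24/7) → P = 295/14
  (-23/9, -71/36) → P = -73/4
  (-110/59, -45/59) → P = -985/59

The optimum lies where -2x1 - 4x2 = 13 and -6x1 - 5x2 = 15.
Solving simultaneously gives x1 = 5/14, x2 = -24/7.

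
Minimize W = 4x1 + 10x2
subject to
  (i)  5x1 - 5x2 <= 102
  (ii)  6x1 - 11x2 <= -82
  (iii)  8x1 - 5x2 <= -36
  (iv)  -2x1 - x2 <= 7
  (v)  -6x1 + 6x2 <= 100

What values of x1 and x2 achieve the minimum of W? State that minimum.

x1 = -159/28, x2 = 61/14, minimum W = 146/7

Extreme points and W = 4x1 + 10x2:
  (7/29, 220/29) → W = 2228/29
  (-159/28, 61/14) → W = 146/7
  (142/9, 292/9) → W = 3488/9
  (-71/9, 79/9) → W = 506/9

At the optimal vertex, 6x1 - 11x2 = -82 and -2x1 - x2 = 7.
Solving simultaneously gives x1 = -159/28, x2 = 61/14.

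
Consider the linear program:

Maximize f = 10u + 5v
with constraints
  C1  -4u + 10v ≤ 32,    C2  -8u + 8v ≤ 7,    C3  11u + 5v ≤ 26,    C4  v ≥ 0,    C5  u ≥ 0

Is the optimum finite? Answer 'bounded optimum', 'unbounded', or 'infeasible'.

bounded optimum

Feasible corners and f = 10u + 5v:
  (173/128, 285/128) → f = 3155/128
  (0, 7/8) → f = 35/8
  (26/11, 0) → f = 260/11
  (0, 0) → f = 0
The feasible region has finitely many vertices and no improving ray; the maximum is 3155/128 at (173/128, 285/128).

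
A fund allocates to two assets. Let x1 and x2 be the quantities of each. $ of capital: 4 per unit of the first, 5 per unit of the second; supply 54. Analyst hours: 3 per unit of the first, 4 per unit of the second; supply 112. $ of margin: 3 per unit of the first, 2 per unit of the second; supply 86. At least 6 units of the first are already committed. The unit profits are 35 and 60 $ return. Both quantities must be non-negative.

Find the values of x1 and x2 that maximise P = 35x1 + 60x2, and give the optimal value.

Feasible corners and P = 35x1 + 60x2:
  (27/2, 0) → P = 945/2
  (6, 0) → P = 210
  (6, 6) → P = 570

At the optimal vertex, 4x1 + 5x2 = 54 and x1 = 6.
Solving simultaneously gives x1 = 6, x2 = 6.

x1 = 6, x2 = 6, maximum P = 570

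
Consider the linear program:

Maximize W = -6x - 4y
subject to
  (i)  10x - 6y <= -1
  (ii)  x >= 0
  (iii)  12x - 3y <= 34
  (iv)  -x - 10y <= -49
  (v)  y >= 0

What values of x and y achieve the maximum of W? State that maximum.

Corner points and W = -6x - 4y:
  (69/14, 176/21) → W = -1325/21
  (142/53, 491/106) → W = -1834/53
  (0, 49/10) → W = -98/5
The feasible region is unbounded (it extends along (0, 1), (1, 4)), but W strictly decreases along every unbounded feasible direction, so there is no improving ray and the maximum is attained at a vertex.

At the optimal vertex, x = 0 and -x - 10y = -49.
Solving simultaneously gives x = 0, y = 49/10.

x = 0, y = 49/10, maximum W = -98/5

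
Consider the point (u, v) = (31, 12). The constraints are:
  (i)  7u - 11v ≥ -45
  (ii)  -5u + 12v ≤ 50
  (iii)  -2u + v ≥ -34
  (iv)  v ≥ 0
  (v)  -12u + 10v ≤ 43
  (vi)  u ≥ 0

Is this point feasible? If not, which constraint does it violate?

Constraint (iii): -2u + v = -50, which is not ≥ -34. All other constraints are satisfied.

not feasible — violates (iii)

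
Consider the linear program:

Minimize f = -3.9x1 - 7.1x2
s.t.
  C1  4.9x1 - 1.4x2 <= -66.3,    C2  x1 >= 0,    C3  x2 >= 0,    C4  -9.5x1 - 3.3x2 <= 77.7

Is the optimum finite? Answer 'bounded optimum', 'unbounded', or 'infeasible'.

From the feasible point (0, 663/14), moving in the direction (0, 1) keeps every constraint satisfied while f decreases without bound.

unbounded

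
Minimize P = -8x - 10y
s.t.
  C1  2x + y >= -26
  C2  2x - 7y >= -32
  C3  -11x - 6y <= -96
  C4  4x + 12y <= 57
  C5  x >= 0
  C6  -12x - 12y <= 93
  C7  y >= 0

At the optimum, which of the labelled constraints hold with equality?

C4 and C7

Extreme points and P = -8x - 10y:
  (15/2, 9/4) → P = -165/2
  (96/11, 0) → P = -768/11
  (57/4, 0) → P = -114

The minimum is at (57/4, 0). Substituting into each constraint, equality holds for C4 and C7; the remaining constraints have slack.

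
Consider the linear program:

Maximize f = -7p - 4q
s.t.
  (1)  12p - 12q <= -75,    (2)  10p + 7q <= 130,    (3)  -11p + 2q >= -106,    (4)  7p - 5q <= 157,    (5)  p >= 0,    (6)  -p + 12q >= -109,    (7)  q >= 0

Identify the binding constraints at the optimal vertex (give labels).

(1) and (5)

Extreme points and f = -7p - 4q:
  (345/68, 385/34) → f = -5495/68
  (0, 25/4) → f = -25
  (0, 130/7) → f = -520/7

The maximum is at (0, 25/4). Substituting into each constraint, equality holds for (1) and (5); the remaining constraints have slack.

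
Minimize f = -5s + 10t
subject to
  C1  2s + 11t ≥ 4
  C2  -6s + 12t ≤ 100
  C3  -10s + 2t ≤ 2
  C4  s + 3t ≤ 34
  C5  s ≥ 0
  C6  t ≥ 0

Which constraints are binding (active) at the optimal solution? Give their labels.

Corner points and f = -5s + 10t:
  (0, 4/11) → f = 40/11
  (2, 0) → f = -10
  (44/27, 247/27) → f = 250/3
  (18/5, 152/15) → f = 250/3
  (0, 1) → f = 10
  (34, 0) → f = -170

The minimum is at (34, 0). Substituting into each constraint, equality holds for C4 and C6; the remaining constraints have slack.

C4 and C6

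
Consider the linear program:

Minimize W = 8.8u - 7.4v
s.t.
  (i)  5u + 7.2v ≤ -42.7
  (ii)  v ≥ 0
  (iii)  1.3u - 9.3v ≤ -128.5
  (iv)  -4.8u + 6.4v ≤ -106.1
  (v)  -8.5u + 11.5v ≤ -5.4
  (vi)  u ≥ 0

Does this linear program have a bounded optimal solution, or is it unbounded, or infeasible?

infeasible

The boundaries 1.3u - 9.3v = -128.5 and -4.8u + 6.4v = -106.1 meet at (180913/3632, 75473/3632), but that point violates 5u + 7.2v ≤ -42.7. Every candidate vertex is excluded by some other constraint, so the feasible region is empty.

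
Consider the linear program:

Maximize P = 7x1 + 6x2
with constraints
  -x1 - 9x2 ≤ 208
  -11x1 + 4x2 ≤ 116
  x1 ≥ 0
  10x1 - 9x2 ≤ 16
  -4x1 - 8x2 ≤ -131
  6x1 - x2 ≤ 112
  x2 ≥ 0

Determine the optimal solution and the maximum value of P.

Extreme points and P = 7x1 + 6x2:
  (0, 29) → P = 174
  (564/13, 1928/13) → P = 15516/13
  (0, 131/8) → P = 393/4
  (1307/116, 623/58) → P = 16625/116
  (248/11, 256/11) → P = 3272/11

The binding constraints are -11x1 + 4x2 = 116 and 6x1 - x2 = 112.
Solving simultaneously gives x1 = 564/13, x2 = 1928/13.

x1 = 564/13, x2 = 1928/13, maximum P = 15516/13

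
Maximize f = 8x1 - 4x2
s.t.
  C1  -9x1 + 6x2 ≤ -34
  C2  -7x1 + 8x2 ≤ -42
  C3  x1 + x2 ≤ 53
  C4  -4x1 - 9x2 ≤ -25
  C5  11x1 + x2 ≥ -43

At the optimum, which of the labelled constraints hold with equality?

Feasible corners and f = 8x1 - 4x2:
  (466/15, 329/15) → f = 804/5
  (578/95, 7/95) → f = 4596/95
  (452/5, -187/5) → f = 4364/5

The maximum is at (452/5, -187/5). Substituting into each constraint, equality holds for C3 and C4; the remaining constraints have slack.

C3 and C4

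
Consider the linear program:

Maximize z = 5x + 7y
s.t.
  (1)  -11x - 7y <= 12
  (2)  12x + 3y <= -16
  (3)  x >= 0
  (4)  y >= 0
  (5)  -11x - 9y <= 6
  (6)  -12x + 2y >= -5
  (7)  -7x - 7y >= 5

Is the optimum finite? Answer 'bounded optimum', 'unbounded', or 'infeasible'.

infeasible

The boundaries -12x + 2y = -5 and -7x - 7y = 5 meet at (25/98, -95/98), but that point violates 12x + 3y ≤ -16. Every candidate vertex is excluded by some other constraint, so the feasible region is empty.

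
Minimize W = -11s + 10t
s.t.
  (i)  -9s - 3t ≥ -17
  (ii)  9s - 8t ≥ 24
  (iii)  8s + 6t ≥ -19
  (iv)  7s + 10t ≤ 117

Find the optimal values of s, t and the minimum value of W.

Feasible corners and W = -11s + 10t:
  (208/99, -7/11) → W = -2918/99
  (53/10, -307/30) → W = -4819/30
  (-4/59, -363/118) → W = -1771/59

At the optimal vertex, -9s - 3t = -17 and 8s + 6t = -19.
Solving simultaneously gives s = 53/10, t = -307/30.

s = 53/10, t = -307/30, minimum W = -4819/30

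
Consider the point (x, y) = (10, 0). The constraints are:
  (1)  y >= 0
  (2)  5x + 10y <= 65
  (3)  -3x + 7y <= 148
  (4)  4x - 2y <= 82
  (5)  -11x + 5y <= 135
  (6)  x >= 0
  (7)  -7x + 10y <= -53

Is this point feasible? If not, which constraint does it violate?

feasible

(1): 0 ≥ 0 ✓
(2): 50 ≤ 65 ✓
(3): -30 ≤ 148 ✓
(4): 40 ≤ 82 ✓
(5): -110 ≤ 135 ✓
(6): 10 ≥ 0 ✓
(7): -70 ≤ -53 ✓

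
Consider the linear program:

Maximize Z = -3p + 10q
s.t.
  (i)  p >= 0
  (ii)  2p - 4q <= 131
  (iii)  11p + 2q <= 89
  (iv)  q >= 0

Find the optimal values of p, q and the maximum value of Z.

Feasible corners and Z = -3p + 10q:
  (0, 89/2) → Z = 445
  (0, 0) → Z = 0
  (89/11, 0) → Z = -267/11

The binding constraints are p = 0 and 11p + 2q = 89.
Solving simultaneously gives p = 0, q = 89/2.

p = 0, q = 89/2, maximum Z = 445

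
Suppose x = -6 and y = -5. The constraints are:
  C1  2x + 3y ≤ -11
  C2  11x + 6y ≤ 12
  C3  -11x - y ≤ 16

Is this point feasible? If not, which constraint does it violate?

not feasible — violates C3

Constraint C3: -11x - y = 71, which is not ≤ 16. All other constraints are satisfied.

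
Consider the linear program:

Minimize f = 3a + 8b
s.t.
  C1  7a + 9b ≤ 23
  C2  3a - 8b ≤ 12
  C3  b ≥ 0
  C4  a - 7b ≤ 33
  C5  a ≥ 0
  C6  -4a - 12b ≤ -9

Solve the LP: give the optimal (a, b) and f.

a = 0, b = 3/4, minimum f = 6

Corner points and f = 3a + 8b:
  (23/7, 0) → f = 69/7
  (0, 23/9) → f = 184/9
  (9/4, 0) → f = 27/4
  (0, 3/4) → f = 6

At the optimal vertex, a = 0 and -4a - 12b = -9.
Solving simultaneously gives a = 0, b = 3/4.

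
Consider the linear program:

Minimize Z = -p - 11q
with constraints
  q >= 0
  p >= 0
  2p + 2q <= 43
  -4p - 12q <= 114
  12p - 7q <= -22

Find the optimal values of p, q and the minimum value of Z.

Extreme points and Z = -p - 11q:
  (0, 43/2) → Z = -473/2
  (0, 22/7) → Z = -242/7
  (257/38, 280/19) → Z = -6417/38

At the optimal vertex, p = 0 and 2p + 2q = 43.
Solving simultaneously gives p = 0, q = 43/2.

p = 0, q = 43/2, minimum Z = -473/2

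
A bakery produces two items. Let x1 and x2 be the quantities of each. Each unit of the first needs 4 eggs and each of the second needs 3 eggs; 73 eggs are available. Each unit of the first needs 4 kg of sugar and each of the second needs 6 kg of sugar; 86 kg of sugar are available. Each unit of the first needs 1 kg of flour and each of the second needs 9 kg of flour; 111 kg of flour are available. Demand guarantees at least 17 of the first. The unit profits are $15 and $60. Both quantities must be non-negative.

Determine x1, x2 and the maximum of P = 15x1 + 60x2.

Vertices and P = 15x1 + 60x2:
  (73/4, 0) → P = 1095/4
  (17, 0) → P = 255
  (17, 5/3) → P = 355

The binding constraints are 4x1 + 3x2 = 73 and x1 = 17.
Solving simultaneously gives x1 = 17, x2 = 5/3.

x1 = 17, x2 = 5/3, maximum P = 355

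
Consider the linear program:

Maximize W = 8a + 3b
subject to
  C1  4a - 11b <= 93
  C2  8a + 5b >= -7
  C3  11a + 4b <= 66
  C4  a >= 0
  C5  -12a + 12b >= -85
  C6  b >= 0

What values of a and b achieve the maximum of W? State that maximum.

a = 0, b = 33/2, maximum W = 99/2

Vertices and W = 8a + 3b:
  (0, 33/2) → W = 99/2
  (6, 0) → W = 48
  (0, 0) → W = 0

The binding constraints are 11a + 4b = 66 and a = 0.
Solving simultaneously gives a = 0, b = 33/2.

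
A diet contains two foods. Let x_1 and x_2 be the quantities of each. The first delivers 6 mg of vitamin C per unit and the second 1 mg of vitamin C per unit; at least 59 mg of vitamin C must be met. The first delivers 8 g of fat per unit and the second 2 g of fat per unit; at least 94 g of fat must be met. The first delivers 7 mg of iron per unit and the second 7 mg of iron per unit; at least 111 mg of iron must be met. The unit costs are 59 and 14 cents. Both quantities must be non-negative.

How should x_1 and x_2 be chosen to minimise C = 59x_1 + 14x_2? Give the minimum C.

x_1 = 6, x_2 = 23, minimum C = 676

The feasible region is unbounded (it extends along (0, 1), (1, 0)), but C strictly increases along every unbounded feasible direction, so there is no improving ray and the minimum is attained at a vertex.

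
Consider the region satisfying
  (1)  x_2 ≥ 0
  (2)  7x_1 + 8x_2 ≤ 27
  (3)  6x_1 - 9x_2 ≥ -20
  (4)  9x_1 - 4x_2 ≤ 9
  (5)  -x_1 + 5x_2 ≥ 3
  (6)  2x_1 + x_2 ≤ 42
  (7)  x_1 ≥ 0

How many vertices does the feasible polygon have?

5

Intersecting each pair of boundary lines and keeping only the points that satisfy every inequality leaves:
  (83/111, 302/111)
  (9/5, 9/5)
  (0, 20/9)
  (57/41, 36/41)
  (0, 3/5)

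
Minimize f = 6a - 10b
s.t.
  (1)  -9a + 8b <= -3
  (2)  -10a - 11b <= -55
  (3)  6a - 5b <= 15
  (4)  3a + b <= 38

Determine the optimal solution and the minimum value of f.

a = 307/33, b = 111/11, minimum f = -496/11

Extreme points and f = 6a - 10b:
  (473/179, 465/179) → f = -1812/179
  (307/33, 111/11) → f = -496/11
  (110/29, 45/29) → f = 210/29
  (205/21, 61/7) → f = -200/7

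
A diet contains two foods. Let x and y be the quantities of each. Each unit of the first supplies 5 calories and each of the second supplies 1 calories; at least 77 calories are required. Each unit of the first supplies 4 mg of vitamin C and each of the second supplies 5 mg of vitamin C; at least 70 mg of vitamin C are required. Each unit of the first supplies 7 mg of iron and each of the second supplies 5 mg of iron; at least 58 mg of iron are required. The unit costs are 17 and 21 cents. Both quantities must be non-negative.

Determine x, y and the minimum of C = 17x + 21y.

Feasible corners and C = 17x + 21y:
  (0, 77) → C = 1617
  (35/2, 0) → C = 595/2
  (15, 2) → C = 297
The feasible region is unbounded (it extends along (0, 1), (1, 0)), but C strictly increases along every unbounded feasible direction, so there is no improving ray and the minimum is attained at a vertex.

At the optimal vertex, 5x + y = 77 and 4x + 5y = 70.
Solving simultaneously gives x = 15, y = 2.

x = 15, y = 2, minimum C = 297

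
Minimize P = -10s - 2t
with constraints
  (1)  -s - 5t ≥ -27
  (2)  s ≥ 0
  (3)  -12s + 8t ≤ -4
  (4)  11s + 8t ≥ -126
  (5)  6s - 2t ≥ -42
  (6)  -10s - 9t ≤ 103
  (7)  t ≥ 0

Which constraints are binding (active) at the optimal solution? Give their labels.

Vertices and P = -10s - 2t:
  (59/17, 80/17) → P = -750/17
  (27, 0) → P = -270
  (1/3, 0) → P = -10/3

The minimum is at (27, 0). Substituting into each constraint, equality holds for (1) and (7); the remaining constraints have slack.

(1) and (7)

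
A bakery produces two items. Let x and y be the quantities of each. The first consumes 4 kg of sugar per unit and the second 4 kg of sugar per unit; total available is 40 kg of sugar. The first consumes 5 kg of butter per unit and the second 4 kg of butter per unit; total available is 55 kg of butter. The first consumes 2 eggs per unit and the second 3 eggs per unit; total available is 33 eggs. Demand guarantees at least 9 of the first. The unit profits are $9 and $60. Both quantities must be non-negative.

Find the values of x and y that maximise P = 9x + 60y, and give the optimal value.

x = 9, y = 1, maximum P = 141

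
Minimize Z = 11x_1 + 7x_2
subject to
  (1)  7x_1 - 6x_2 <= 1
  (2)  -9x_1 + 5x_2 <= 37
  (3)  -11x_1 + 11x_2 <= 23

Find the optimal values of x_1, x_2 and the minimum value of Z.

x_1 = -227/19, x_2 = -268/19, minimum Z = -4373/19

Vertices and Z = 11x_1 + 7x_2:
  (-227/19, -268/19) → Z = -4373/19
  (149/11, 172/11) → Z = 2843/11
  (-73/11, -50/11) → Z = -1153/11

The binding constraints are 7x_1 - 6x_2 = 1 and -9x_1 + 5x_2 = 37.
Solving simultaneously gives x_1 = -227/19, x_2 = -268/19.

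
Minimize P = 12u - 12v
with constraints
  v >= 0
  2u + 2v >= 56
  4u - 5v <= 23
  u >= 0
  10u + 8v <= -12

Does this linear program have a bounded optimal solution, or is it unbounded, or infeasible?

The boundaries 2u + 2v = 56 and 4u - 5v = 23 meet at (163/9, 89/9), but that point violates 10u + 8v ≤ -12. Every candidate vertex is excluded by some other constraint, so the feasible region is empty.

infeasible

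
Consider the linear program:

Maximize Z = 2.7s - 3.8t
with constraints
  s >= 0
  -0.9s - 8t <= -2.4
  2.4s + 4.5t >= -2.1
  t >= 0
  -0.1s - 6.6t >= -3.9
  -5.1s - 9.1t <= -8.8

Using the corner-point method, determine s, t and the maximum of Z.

s = 39, t = 0, maximum Z = 105.3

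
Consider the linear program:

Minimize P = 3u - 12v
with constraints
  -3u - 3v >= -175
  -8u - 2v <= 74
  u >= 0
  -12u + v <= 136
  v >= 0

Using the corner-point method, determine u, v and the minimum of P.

Vertices and P = 3u - 12v:
  (0, 175/3) → P = -700
  (175/3, 0) → P = 175
  (0, 0) → P = 0

At the optimal vertex, -3u - 3v = -175 and u = 0.
Solving simultaneously gives u = 0, v = 175/3.

u = 0, v = 175/3, minimum P = -700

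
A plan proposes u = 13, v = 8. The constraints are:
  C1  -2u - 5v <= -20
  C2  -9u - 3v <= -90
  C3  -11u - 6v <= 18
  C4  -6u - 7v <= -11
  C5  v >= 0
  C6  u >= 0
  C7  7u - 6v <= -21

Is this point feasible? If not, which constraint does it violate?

not feasible — violates C7

Constraint C7: 7u - 6v = 43, which is not ≤ -21. All other constraints are satisfied.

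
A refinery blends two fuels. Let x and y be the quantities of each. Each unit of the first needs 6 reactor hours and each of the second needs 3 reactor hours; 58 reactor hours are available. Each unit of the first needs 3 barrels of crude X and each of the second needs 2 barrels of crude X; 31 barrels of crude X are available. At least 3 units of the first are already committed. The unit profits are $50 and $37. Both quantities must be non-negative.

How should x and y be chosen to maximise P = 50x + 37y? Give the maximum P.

x = 3, y = 11, maximum P = 557

Vertices and P = 50x + 37y:
  (29/3, 0) → P = 1450/3
  (3, 0) → P = 150
  (23/3, 4) → P = 1594/3
  (3, 11) → P = 557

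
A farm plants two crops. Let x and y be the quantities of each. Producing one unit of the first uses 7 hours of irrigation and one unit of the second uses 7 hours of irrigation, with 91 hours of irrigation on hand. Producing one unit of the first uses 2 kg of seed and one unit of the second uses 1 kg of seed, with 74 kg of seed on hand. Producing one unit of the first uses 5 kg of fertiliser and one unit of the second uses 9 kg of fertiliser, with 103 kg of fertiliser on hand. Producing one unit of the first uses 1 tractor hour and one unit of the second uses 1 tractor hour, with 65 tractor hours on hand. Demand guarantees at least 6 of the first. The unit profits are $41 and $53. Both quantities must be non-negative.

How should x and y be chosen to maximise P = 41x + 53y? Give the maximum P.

x = 6, y = 7, maximum P = 617

Vertices and P = 41x + 53y:
  (13, 0) → P = 533
  (6, 0) → P = 246
  (6, 7) → P = 617

The binding constraints are 7x + 7y = 91 and x = 6.
Solving simultaneously gives x = 6, y = 7.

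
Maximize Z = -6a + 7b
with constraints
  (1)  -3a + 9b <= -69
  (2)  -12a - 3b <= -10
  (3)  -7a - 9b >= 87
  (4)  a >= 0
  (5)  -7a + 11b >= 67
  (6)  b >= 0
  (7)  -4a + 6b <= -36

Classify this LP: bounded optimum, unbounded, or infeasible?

infeasible

The boundaries b = 0 and -4a + 6b = -36 meet at (9, 0), but that point violates -3a + 9b ≤ -69. Every candidate vertex is excluded by some other constraint, so the feasible region is empty.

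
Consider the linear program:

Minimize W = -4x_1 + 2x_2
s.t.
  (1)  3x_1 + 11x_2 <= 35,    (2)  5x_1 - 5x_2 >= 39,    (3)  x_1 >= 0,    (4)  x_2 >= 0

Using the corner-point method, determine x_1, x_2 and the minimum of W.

x_1 = 35/3, x_2 = 0, minimum W = -140/3

Extreme points and W = -4x_1 + 2x_2:
  (302/35, 29/35) → W = -230/7
  (35/3, 0) → W = -140/3
  (39/5, 0) → W = -156/5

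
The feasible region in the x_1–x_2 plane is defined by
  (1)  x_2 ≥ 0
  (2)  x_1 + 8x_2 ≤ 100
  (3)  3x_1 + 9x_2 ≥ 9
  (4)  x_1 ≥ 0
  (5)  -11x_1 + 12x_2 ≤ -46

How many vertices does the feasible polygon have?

3

Intersecting each pair of boundary lines and keeping only the points that satisfy every inequality leaves:
  (100, 0)
  (46/11, 0)
  (392/25, 527/50)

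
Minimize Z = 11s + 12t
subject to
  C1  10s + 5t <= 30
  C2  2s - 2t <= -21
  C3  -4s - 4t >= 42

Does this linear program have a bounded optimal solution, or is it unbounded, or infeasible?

From the feasible point (-21/2, 0), moving in the direction (-2, -2) keeps every constraint satisfied while Z decreases without bound.

unbounded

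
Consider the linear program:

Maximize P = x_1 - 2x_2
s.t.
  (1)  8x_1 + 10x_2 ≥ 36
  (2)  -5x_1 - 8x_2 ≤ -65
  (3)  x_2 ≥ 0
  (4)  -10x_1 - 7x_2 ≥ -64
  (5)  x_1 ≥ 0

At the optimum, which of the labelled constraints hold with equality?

(2) and (4)

Feasible corners and P = x_1 - 2x_2:
  (19/15, 22/3) → P = -67/5
  (0, 65/8) → P = -65/4
  (0, 64/7) → P = -128/7

The maximum is at (19/15, 22/3). Substituting into each constraint, equality holds for (2) and (4); the remaining constraints have slack.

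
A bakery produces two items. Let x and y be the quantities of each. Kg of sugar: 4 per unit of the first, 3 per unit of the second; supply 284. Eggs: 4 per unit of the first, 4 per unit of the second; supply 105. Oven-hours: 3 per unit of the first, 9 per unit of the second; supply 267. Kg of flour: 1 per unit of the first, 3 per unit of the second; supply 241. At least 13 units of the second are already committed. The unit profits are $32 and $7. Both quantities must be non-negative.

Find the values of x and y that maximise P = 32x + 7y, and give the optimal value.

x = 53/4, y = 13, maximum P = 515

Corner points and P = 32x + 7y:
  (0, 105/4) → P = 735/4
  (0, 13) → P = 91
  (53/4, 13) → P = 515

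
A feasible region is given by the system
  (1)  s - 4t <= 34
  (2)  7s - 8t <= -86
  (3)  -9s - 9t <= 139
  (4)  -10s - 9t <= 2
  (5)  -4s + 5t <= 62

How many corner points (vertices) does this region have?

Of the 10 pairwise boundary intersections, those satisfying every inequality are:
  (-790/143, 846/143)
  (22, 30)
  (-284/43, 306/43)

3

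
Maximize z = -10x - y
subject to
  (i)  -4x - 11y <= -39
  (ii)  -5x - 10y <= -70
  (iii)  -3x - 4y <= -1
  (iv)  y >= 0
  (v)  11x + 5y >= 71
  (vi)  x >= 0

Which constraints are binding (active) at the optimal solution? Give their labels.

(v) and (vi)

Extreme points and z = -10x - y:
  (14, 0) → z = -140
  (72/17, 83/17) → z = -803/17
  (0, 71/5) → z = -71/5
The feasible region is unbounded (it extends along (0, 1), (1, 0)), but z strictly decreases along every unbounded feasible direction, so there is no improving ray and the maximum is attained at a vertex.

The maximum is at (0, 71/5). Substituting into each constraint, equality holds for (v) and (vi); the remaining constraints have slack.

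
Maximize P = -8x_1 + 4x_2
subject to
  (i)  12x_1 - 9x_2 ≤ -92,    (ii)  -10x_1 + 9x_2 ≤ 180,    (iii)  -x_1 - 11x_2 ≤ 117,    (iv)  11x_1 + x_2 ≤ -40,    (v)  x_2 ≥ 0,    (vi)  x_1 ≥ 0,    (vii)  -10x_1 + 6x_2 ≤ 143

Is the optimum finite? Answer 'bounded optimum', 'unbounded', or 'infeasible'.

The boundaries 12x_1 - 9x_2 = -92 and -10x_1 + 9x_2 = 180 meet at (44, 620/9), but that point violates 11x_1 + x_2 ≤ -40. Every candidate vertex is excluded by some other constraint, so the feasible region is empty.

infeasible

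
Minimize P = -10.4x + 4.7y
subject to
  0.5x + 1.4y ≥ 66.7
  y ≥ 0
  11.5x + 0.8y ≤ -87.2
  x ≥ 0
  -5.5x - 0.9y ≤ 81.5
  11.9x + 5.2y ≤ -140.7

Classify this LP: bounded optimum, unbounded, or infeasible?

The boundaries -5.5x - 0.9y = 81.5 and 11.9x + 5.2y = -140.7 meet at (-29717/1789, 19600/1789), but that point violates 0.5x + 1.4y ≥ 66.7. Every candidate vertex is excluded by some other constraint, so the feasible region is empty.

infeasible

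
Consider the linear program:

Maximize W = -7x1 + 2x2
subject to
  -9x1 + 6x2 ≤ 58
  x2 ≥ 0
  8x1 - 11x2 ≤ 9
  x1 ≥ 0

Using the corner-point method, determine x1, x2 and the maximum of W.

Vertices and W = -7x1 + 2x2:
  (0, 29/3) → W = 58/3
  (9/8, 0) → W = -63/8
  (0, 0) → W = 0
The feasible region is unbounded (it extends along (11, 8), (2, 3)), but W strictly decreases along every unbounded feasible direction, so there is no improving ray and the maximum is attained at a vertex.

The optimum lies where -9x1 + 6x2 = 58 and x1 = 0.
Solving simultaneously gives x1 = 0, x2 = 29/3.

x1 = 0, x2 = 29/3, maximum W = 58/3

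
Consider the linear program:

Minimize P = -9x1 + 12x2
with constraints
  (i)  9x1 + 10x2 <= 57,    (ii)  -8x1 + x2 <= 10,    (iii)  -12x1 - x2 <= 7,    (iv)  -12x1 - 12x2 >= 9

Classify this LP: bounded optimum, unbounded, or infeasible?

unbounded

From the feasible point (-25/44, -2/11), moving in the direction (12, -12) keeps every constraint satisfied while P decreases without bound.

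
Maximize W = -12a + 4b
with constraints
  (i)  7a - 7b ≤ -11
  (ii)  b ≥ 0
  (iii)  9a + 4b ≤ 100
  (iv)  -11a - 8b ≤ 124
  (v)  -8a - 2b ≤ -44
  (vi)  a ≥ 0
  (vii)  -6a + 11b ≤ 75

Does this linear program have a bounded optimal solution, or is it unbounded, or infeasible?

bounded optimum

Vertices and W = -12a + 4b:
  (656/91, 799/91) → W = -668/13
  (143/35, 198/35) → W = -132/5
  (800/123, 425/41) → W = -1500/41
  (167/50, 216/25) → W = -138/25
The feasible region has finitely many vertices and no improving ray; the maximum is -138/25 at (167/50, 216/25).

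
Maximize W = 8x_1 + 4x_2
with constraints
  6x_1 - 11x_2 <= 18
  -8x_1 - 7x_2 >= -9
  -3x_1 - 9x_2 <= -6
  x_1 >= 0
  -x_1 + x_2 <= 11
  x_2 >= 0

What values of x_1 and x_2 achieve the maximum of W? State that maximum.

Feasible corners and W = 8x_1 + 4x_2:
  (13/17, 7/17) → W = 132/17
  (0, 9/7) → W = 36/7
  (0, 2/3) → W = 8/3

The binding constraints are -8x_1 - 7x_2 = -9 and -3x_1 - 9x_2 = -6.
Solving simultaneously gives x_1 = 13/17, x_2 = 7/17.

x_1 = 13/17, x_2 = 7/17, maximum W = 132/17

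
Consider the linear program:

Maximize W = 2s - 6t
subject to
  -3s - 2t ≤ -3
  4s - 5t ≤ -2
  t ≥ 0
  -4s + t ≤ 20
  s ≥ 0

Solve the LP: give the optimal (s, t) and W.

s = 11/23, t = 18/23, maximum W = -86/23

Corner points and W = 2s - 6t:
  (11/23, 18/23) → W = -86/23
  (0, 3/2) → W = -9
  (0, 20) → W = -120
The feasible region is unbounded (it extends along (5, 4), (1, 4)), but W strictly decreases along every unbounded feasible direction, so there is no improving ray and the maximum is attained at a vertex.

The binding constraints are -3s - 2t = -3 and 4s - 5t = -2.
Solving simultaneously gives s = 11/23, t = 18/23.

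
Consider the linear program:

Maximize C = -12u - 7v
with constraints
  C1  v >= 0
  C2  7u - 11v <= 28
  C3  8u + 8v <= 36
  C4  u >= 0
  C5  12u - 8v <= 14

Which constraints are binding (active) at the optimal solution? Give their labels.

C1 and C4

Vertices and C = -12u - 7v:
  (0, 0) → C = 0
  (7/6, 0) → C = -14
  (0, 9/2) → C = -63/2
  (5/2, 2) → C = -44

The maximum is at (0, 0). Substituting into each constraint, equality holds for C1 and C4; the remaining constraints have slack.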